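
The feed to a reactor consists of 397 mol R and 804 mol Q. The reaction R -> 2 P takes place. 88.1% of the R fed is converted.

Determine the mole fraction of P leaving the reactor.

0.451

R reacted = 0.881 × 397 = 349.8 mol; ν_R = −1, so ξ = 349.8/1 = 349.8 mol.
Outlet amounts (n = n₀ + ν ξ):
  R: 397 − 1(349.8) = 47.24
  P: 0 + 2(349.8) = 699.5
  Q: 804 (inert)
Total out = 1551 mol; y_P = 699.5 / 1551 = 0.4511.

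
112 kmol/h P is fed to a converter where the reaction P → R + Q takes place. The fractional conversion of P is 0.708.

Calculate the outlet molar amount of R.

79.3 kmol/h

P reacted = 0.708 × 112 = 79.3 kmol/h; ν_P = −1, so ξ = 79.3/1 = 79.3 kmol/h.
Outlet amounts (n = n₀ + ν ξ):
  P: 112 − 1(79.3) = 32.7
  R: 0 + 1(79.3) = 79.3
  Q: 0 + 1(79.3) = 79.3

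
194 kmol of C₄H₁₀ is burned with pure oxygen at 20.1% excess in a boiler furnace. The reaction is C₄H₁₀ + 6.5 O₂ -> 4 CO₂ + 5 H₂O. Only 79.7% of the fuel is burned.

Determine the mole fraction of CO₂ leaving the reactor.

Stoichiometric O₂ = 6.5 × 194 = 1261 kmol; O₂ fed = 1261 × 1.201 = 1514 kmol.
Fuel reacted = 0.797 × 194 → ξ = 154.6 kmol.
Outlet (n = n₀ + ν ξ):
  C₄H₁₀: 194 − 1(154.6) = 39.38
  O₂: 1514 − 6.5(154.6) = 509.4
  CO₂: 0 + 4(154.6) = 618.5
  H₂O: 0 + 5(154.6) = 773.1
Total out = 1940 kmol; y_CO₂ = 618.5 / 1940 = 0.3187.

0.319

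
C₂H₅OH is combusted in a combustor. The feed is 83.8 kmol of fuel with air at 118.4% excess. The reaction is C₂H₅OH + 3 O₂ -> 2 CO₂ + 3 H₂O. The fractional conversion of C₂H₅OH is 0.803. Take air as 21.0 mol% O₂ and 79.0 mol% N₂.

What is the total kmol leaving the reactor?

Stoichiometric O₂ = 3 × 83.8 = 251.4 kmol; O₂ fed = 251.4 × 2.184 = 549.1 kmol.
N₂ fed = 549.1 × 79/21 = 2066 kmol.
Fuel reacted = 0.803 × 83.8 → ξ = 67.29 kmol.
Outlet (n = n₀ + ν ξ):
  C₂H₅OH: 83.8 − 1(67.29) = 16.51
  O₂: 549.1 − 3(67.29) = 347.2
  N₂: 2066 (inert)
  CO₂: 0 + 2(67.29) = 134.6
  H₂O: 0 + 3(67.29) = 201.9
Total out = 16.51 + 347.2 + 2066 + 134.6 + 201.9 = 2766 kmol.

2770 kmol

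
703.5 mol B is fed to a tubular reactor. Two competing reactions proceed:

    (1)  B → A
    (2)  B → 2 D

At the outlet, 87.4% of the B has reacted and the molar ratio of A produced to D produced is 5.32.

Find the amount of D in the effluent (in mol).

Conversion of B: B consumed = 0.874 × 703.5 = 614.9 mol = 1ξ₁ + 1ξ₂.
Selectivity: 1ξ₁ / (2ξ₂) = 5.32 → ξ₁ = 10.64 ξ₂.
Substitute: (1·10.64 + 1) ξ₂ = 614.9 → ξ₂ = 52.82 mol, ξ₁ = 562 mol.
Outlet amounts (n = n₀ + Σ ν·ξ):
  B: 703.5 − 1(562) − 1(52.82) = 88.64
  A: 0 + 1(562) = 562
  D: 0 + 2(52.82) = 105.6

106 mol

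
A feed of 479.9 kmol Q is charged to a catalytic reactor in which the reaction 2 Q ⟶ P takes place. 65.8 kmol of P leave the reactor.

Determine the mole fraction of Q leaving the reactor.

0.841

For P: n = n₀ + 1ξ → 65.8 = 0 + 1ξ, giving ξ = 65.8 kmol.
Outlet amounts (n = n₀ + ν ξ):
  Q: 479.9 − 2(65.8) = 348.3
  P: 0 + 1(65.8) = 65.8
Total out = 414.1 kmol; y_Q = 348.3 / 414.1 = 0.8411.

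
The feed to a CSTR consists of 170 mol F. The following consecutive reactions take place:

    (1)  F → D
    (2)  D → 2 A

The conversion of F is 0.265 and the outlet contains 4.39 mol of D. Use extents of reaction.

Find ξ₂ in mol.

Conversion of F: F consumed = 1ξ₁ = 0.265 × 170 → ξ₁ = 45.05 mol.
D balance: n_D = 0 + 1ξ₁ − 1ξ₂ = 4.39 → ξ₂ = (1·45.05 − 4.39)/1 = 40.66 mol.
Outlet amounts (n = n₀ + Σ ν·ξ):
  F: 170 − 1(45.05) = 124.9
  D: 0 + 1(45.05) − 1(40.66) = 4.39
  A: 0 + 2(40.66) = 81.32

ξ₂ = 40.7 mol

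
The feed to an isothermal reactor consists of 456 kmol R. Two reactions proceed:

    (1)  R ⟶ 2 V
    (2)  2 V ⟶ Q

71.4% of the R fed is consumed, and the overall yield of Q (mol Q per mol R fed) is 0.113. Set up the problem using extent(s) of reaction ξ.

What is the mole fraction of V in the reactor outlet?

Conversion of R: R consumed = 1ξ₁ = 0.714 × 456 → ξ₁ = 325.6 kmol.
Yield of Q: 1ξ₂ / 456 = 0.113 → ξ₂ = 51.53 kmol.
Outlet amounts (n = n₀ + Σ ν·ξ):
  R: 456 − 1(325.6) = 130.4
  V: 0 + 2(325.6) − 2(51.53) = 548.1
  Q: 0 + 1(51.53) = 51.53
Total out = 730.1 kmol; y_V = 548.1 / 730.1 = 0.7508.

0.751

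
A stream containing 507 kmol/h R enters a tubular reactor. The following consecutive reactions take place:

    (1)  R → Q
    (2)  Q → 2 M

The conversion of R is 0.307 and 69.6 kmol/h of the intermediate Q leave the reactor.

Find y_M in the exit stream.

Conversion of R: R consumed = 1ξ₁ = 0.307 × 507 → ξ₁ = 155.6 kmol/h.
Q balance: n_Q = 0 + 1ξ₁ − 1ξ₂ = 69.6 → ξ₂ = (1·155.6 − 69.6)/1 = 86.05 kmol/h.
Outlet amounts (n = n₀ + Σ ν·ξ):
  R: 507 − 1(155.6) = 351.4
  Q: 0 + 1(155.6) − 1(86.05) = 69.6
  M: 0 + 2(86.05) = 172.1
Total out = 593 kmol/h; y_M = 172.1 / 593 = 0.2902.

0.29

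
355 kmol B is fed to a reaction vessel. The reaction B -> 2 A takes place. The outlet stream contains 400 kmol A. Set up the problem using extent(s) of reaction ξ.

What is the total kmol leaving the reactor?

555 kmol

For A: n = n₀ + 2ξ → 400 = 0 + 2ξ, giving ξ = 200 kmol.
Outlet amounts (n = n₀ + ν ξ):
  B: 355 − 1(200) = 155
  A: 0 + 2(200) = 400
Total out = 155 + 400 = 555 kmol.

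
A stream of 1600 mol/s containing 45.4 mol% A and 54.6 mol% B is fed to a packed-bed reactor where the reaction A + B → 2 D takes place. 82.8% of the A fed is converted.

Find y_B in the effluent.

A reacted = 0.828 × 726.4 = 601.5 mol/s; ν_A = −1, so ξ = 601.5/1 = 601.5 mol/s.
Outlet amounts (n = n₀ + ν ξ):
  A: 726.4 − 1(601.5) = 124.9
  B: 873.6 − 1(601.5) = 272.1
  D: 0 + 2(601.5) = 1203
Total out = 1600 mol/s; y_B = 272.1 / 1600 = 0.1701.

0.17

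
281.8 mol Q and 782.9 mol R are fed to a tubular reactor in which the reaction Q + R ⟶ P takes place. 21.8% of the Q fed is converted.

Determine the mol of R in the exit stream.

Q reacted = 0.218 × 281.8 = 61.43 mol; ν_Q = −1, so ξ = 61.43/1 = 61.43 mol.
Outlet amounts (n = n₀ + ν ξ):
  Q: 281.8 − 1(61.43) = 220.4
  R: 782.9 − 1(61.43) = 721.5
  P: 0 + 1(61.43) = 61.43

721 mol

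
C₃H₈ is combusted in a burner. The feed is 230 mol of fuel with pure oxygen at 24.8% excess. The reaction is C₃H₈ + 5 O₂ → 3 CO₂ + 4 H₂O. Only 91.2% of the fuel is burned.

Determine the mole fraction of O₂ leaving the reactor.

Stoichiometric O₂ = 5 × 230 = 1150 mol; O₂ fed = 1150 × 1.248 = 1435 mol.
Fuel reacted = 0.912 × 230 → ξ = 209.8 mol.
Outlet (n = n₀ + ν ξ):
  C₃H₈: 230 − 1(209.8) = 20.24
  O₂: 1435 − 5(209.8) = 386.4
  CO₂: 0 + 3(209.8) = 629.3
  H₂O: 0 + 4(209.8) = 839
Total out = 1875 mol; y_O₂ = 386.4 / 1875 = 0.2061.

0.206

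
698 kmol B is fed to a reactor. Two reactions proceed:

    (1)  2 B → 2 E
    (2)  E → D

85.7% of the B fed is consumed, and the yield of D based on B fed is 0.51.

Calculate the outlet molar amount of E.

Conversion of B: B consumed = 2ξ₁ = 0.857 × 698 → ξ₁ = 299.1 kmol.
Yield of D: 1ξ₂ / 698 = 0.51 → ξ₂ = 356 kmol.
Outlet amounts (n = n₀ + Σ ν·ξ):
  B: 698 − 2(299.1) = 99.81
  E: 0 + 2(299.1) − 1(356) = 242.2
  D: 0 + 1(356) = 356

242 kmol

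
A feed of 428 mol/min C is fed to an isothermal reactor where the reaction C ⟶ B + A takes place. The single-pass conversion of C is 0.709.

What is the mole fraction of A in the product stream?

0.415

C reacted = 0.709 × 428 = 303.5 mol/min; ν_C = −1, so ξ = 303.5/1 = 303.5 mol/min.
Outlet amounts (n = n₀ + ν ξ):
  C: 428 − 1(303.5) = 124.5
  B: 0 + 1(303.5) = 303.5
  A: 0 + 1(303.5) = 303.5
Total out = 731.5 mol/min; y_A = 303.5 / 731.5 = 0.4149.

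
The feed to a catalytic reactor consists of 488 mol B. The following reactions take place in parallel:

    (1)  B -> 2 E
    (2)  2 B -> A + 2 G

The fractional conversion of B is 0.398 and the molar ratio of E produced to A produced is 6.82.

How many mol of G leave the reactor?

Conversion of B: B consumed = 0.398 × 488 = 194.2 mol = 1ξ₁ + 2ξ₂.
Selectivity: 2ξ₁ / (1ξ₂) = 6.82 → ξ₁ = 3.41 ξ₂.
Substitute: (1·3.41 + 2) ξ₂ = 194.2 → ξ₂ = 35.9 mol, ξ₁ = 122.4 mol.
Outlet amounts (n = n₀ + Σ ν·ξ):
  B: 488 − 1(122.4) − 2(35.9) = 293.8
  E: 0 + 2(122.4) = 244.8
  A: 0 + 1(35.9) = 35.9
  G: 0 + 2(35.9) = 71.8

71.8 mol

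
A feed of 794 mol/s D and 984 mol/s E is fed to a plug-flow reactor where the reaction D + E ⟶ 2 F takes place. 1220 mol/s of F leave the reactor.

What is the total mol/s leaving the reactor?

For F: n = n₀ + 2ξ → 1220 = 0 + 2ξ, giving ξ = 610 mol/s.
Outlet amounts (n = n₀ + ν ξ):
  D: 794 − 1(610) = 184
  E: 984 − 1(610) = 374
  F: 0 + 2(610) = 1220
Total out = 184 + 374 + 1220 = 1778 mol/s.

1780 mol/s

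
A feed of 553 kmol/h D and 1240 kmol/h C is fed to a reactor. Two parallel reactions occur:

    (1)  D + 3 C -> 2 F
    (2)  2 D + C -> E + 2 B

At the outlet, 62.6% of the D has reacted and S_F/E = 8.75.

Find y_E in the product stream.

Conversion of D: D consumed = 0.626 × 553 = 346.2 kmol/h = 1ξ₁ + 2ξ₂.
Selectivity: 2ξ₁ / (1ξ₂) = 8.75 → ξ₁ = 4.375 ξ₂.
Substitute: (1·4.375 + 2) ξ₂ = 346.2 → ξ₂ = 54.3 kmol/h, ξ₁ = 237.6 kmol/h.
Outlet amounts (n = n₀ + Σ ν·ξ):
  D: 553 − 1(237.6) − 2(54.3) = 206.8
  C: 1240 − 3(237.6) − 1(54.3) = 473
  F: 0 + 2(237.6) = 475.1
  E: 0 + 1(54.3) = 54.3
  B: 0 + 2(54.3) = 108.6
Total out = 1318 kmol/h; y_E = 54.3 / 1318 = 0.04121.

0.0412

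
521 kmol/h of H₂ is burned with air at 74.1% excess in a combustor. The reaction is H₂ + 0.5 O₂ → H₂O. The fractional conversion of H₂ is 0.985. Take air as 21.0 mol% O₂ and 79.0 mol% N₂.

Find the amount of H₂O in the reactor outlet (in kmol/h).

Stoichiometric O₂ = 0.5 × 521 = 260.5 kmol/h; O₂ fed = 260.5 × 1.741 = 453.5 kmol/h.
N₂ fed = 453.5 × 79/21 = 1706 kmol/h.
Fuel reacted = 0.985 × 521 → ξ = 513.2 kmol/h.
Outlet (n = n₀ + ν ξ):
  H₂: 521 − 1(513.2) = 7.815
  O₂: 453.5 − 0.5(513.2) = 196.9
  N₂: 1706 (inert)
  H₂O: 0 + 1(513.2) = 513.2

513 kmol/h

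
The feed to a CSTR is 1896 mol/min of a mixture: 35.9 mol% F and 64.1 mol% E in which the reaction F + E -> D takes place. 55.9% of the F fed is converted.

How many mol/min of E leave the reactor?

835 mol/min

F reacted = 0.559 × 680.7 = 380.5 mol/min; ν_F = −1, so ξ = 380.5/1 = 380.5 mol/min.
Outlet amounts (n = n₀ + ν ξ):
  F: 680.7 − 1(380.5) = 300.2
  E: 1215 − 1(380.5) = 834.8
  D: 0 + 1(380.5) = 380.5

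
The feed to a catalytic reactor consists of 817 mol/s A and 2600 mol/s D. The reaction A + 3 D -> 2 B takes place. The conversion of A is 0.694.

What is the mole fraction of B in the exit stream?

0.497

A reacted = 0.694 × 817 = 567 mol/s; ν_A = −1, so ξ = 567/1 = 567 mol/s.
Outlet amounts (n = n₀ + ν ξ):
  A: 817 − 1(567) = 250
  D: 2600 − 3(567) = 899
  B: 0 + 2(567) = 1134
Total out = 2283 mol/s; y_B = 1134 / 2283 = 0.4967.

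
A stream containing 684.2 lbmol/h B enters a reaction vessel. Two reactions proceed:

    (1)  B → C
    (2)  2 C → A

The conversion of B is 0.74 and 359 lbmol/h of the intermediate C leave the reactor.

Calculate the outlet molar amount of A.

73.7 lbmol/h

Conversion of B: B consumed = 1ξ₁ = 0.74 × 684.2 → ξ₁ = 506.3 lbmol/h.
C balance: n_C = 0 + 1ξ₁ − 2ξ₂ = 359 → ξ₂ = (1·506.3 − 359)/2 = 73.65 lbmol/h.
Outlet amounts (n = n₀ + Σ ν·ξ):
  B: 684.2 − 1(506.3) = 177.9
  C: 0 + 1(506.3) − 2(73.65) = 359
  A: 0 + 1(73.65) = 73.65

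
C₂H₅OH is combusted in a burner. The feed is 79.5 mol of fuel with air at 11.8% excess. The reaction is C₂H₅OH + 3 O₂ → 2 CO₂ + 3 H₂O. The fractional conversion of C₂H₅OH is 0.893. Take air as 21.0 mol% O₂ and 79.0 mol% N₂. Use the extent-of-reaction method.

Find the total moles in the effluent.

1420 mol

Stoichiometric O₂ = 3 × 79.5 = 238.5 mol; O₂ fed = 238.5 × 1.118 = 266.6 mol.
N₂ fed = 266.6 × 79/21 = 1003 mol.
Fuel reacted = 0.893 × 79.5 → ξ = 70.99 mol.
Outlet (n = n₀ + ν ξ):
  C₂H₅OH: 79.5 − 1(70.99) = 8.507
  O₂: 266.6 − 3(70.99) = 53.66
  N₂: 1003 (inert)
  CO₂: 0 + 2(70.99) = 142
  H₂O: 0 + 3(70.99) = 213
Total out = 8.507 + 53.66 + 1003 + 142 + 213 = 1420 mol.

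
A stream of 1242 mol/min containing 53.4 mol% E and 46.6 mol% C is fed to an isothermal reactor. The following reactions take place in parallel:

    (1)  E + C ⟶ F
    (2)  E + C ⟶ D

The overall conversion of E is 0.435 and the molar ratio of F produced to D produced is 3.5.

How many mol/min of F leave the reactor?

Conversion of E: E consumed = 0.435 × 663.2 = 288.5 mol/min = 1ξ₁ + 1ξ₂.
Selectivity: 1ξ₁ / (1ξ₂) = 3.5 → ξ₁ = 3.5 ξ₂.
Substitute: (1·3.5 + 1) ξ₂ = 288.5 → ξ₂ = 64.11 mol/min, ξ₁ = 224.4 mol/min.
Outlet amounts (n = n₀ + Σ ν·ξ):
  E: 663.2 − 1(224.4) − 1(64.11) = 374.7
  C: 578.8 − 1(224.4) − 1(64.11) = 290.3
  F: 0 + 1(224.4) = 224.4
  D: 0 + 1(64.11) = 64.11

224 mol/min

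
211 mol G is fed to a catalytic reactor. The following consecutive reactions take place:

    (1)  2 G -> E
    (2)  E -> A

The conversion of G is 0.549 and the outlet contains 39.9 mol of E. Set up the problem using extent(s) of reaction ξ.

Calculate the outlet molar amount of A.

18 mol

Conversion of G: G consumed = 2ξ₁ = 0.549 × 211 → ξ₁ = 57.92 mol.
E balance: n_E = 0 + 1ξ₁ − 1ξ₂ = 39.9 → ξ₂ = (1·57.92 − 39.9)/1 = 18.02 mol.
Outlet amounts (n = n₀ + Σ ν·ξ):
  G: 211 − 2(57.92) = 95.16
  E: 0 + 1(57.92) − 1(18.02) = 39.9
  A: 0 + 1(18.02) = 18.02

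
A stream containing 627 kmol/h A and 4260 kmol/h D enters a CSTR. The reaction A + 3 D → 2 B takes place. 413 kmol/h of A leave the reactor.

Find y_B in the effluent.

For A: n = n₀ − 1ξ → 413 = 627 − 1ξ, giving ξ = 214 kmol/h.
Outlet amounts (n = n₀ + ν ξ):
  A: 627 − 1(214) = 413
  D: 4260 − 3(214) = 3618
  B: 0 + 2(214) = 428
Total out = 4459 kmol/h; y_B = 428 / 4459 = 0.09599.

0.096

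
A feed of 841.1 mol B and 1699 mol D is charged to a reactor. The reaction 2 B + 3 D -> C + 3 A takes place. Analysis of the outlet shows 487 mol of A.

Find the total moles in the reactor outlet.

For A: n = n₀ + 3ξ → 487 = 0 + 3ξ, giving ξ = 162.3 mol.
Outlet amounts (n = n₀ + ν ξ):
  B: 841.1 − 2(162.3) = 516.4
  D: 1699 − 3(162.3) = 1212
  C: 0 + 1(162.3) = 162.3
  A: 0 + 3(162.3) = 487
Total out = 516.4 + 1212 + 162.3 + 487 = 2378 mol.

2380 mol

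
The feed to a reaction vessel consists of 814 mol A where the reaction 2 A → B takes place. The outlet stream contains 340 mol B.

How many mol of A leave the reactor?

134 mol

For B: n = n₀ + 1ξ → 340 = 0 + 1ξ, giving ξ = 340 mol.
Outlet amounts (n = n₀ + ν ξ):
  A: 814 − 2(340) = 134
  B: 0 + 1(340) = 340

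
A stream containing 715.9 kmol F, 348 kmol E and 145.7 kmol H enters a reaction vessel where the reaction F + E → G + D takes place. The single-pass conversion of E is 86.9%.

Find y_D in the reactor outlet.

0.25

E reacted = 0.869 × 348 = 302.4 kmol; ν_E = −1, so ξ = 302.4/1 = 302.4 kmol.
Outlet amounts (n = n₀ + ν ξ):
  F: 715.9 − 1(302.4) = 413.5
  E: 348 − 1(302.4) = 45.59
  G: 0 + 1(302.4) = 302.4
  D: 0 + 1(302.4) = 302.4
  H: 145.7 (inert)
Total out = 1210 kmol; y_D = 302.4 / 1210 = 0.25.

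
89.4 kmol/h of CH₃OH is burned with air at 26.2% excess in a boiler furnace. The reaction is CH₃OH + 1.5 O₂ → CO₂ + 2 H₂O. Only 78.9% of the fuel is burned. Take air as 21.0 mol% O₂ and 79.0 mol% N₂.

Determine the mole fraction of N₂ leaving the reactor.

0.684

Stoichiometric O₂ = 1.5 × 89.4 = 134.1 kmol/h; O₂ fed = 134.1 × 1.262 = 169.2 kmol/h.
N₂ fed = 169.2 × 79/21 = 636.6 kmol/h.
Fuel reacted = 0.789 × 89.4 → ξ = 70.54 kmol/h.
Outlet (n = n₀ + ν ξ):
  CH₃OH: 89.4 − 1(70.54) = 18.86
  O₂: 169.2 − 1.5(70.54) = 63.43
  N₂: 636.6 (inert)
  CO₂: 0 + 1(70.54) = 70.54
  H₂O: 0 + 2(70.54) = 141.1
Total out = 930.5 kmol/h; y_N₂ = 636.6 / 930.5 = 0.6842.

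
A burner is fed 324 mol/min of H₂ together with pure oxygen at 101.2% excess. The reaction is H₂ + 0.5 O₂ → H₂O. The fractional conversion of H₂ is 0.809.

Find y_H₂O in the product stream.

Stoichiometric O₂ = 0.5 × 324 = 162 mol/min; O₂ fed = 162 × 2.012 = 325.9 mol/min.
Fuel reacted = 0.809 × 324 → ξ = 262.1 mol/min.
Outlet (n = n₀ + ν ξ):
  H₂: 324 − 1(262.1) = 61.88
  O₂: 325.9 − 0.5(262.1) = 194.9
  H₂O: 0 + 1(262.1) = 262.1
Total out = 518.9 mol/min; y_H₂O = 262.1 / 518.9 = 0.5052.

0.505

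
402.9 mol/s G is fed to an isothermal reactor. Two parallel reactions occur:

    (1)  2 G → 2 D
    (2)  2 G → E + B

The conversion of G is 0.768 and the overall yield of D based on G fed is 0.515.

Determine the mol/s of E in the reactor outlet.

51 mol/s

Yield of D: 2ξ₁ / 402.9 = 0.515 → ξ₁ = 103.7 mol/s.
Conversion of G: 2ξ₁ + 2ξ₂ = 0.768 × 402.9 = 309.4 → ξ₂ = 50.97 mol/s.
Outlet amounts (n = n₀ + Σ ν·ξ):
  G: 402.9 − 2(103.7) − 2(50.97) = 93.47
  D: 0 + 2(103.7) = 207.5
  E: 0 + 1(50.97) = 50.97
  B: 0 + 1(50.97) = 50.97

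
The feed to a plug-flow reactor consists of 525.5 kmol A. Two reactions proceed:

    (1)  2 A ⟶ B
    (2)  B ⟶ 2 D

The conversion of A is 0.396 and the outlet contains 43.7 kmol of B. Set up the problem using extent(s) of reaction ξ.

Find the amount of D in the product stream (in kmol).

121 kmol

Conversion of A: A consumed = 2ξ₁ = 0.396 × 525.5 → ξ₁ = 104 kmol.
B balance: n_B = 0 + 1ξ₁ − 1ξ₂ = 43.7 → ξ₂ = (1·104 − 43.7)/1 = 60.35 kmol.
Outlet amounts (n = n₀ + Σ ν·ξ):
  A: 525.5 − 2(104) = 317.4
  B: 0 + 1(104) − 1(60.35) = 43.7
  D: 0 + 2(60.35) = 120.7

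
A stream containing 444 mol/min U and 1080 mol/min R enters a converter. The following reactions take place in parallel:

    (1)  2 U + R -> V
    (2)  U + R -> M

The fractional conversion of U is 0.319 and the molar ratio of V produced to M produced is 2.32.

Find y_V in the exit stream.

Conversion of U: U consumed = 0.319 × 444 = 141.6 mol/min = 2ξ₁ + 1ξ₂.
Selectivity: 1ξ₁ / (1ξ₂) = 2.32 → ξ₁ = 2.32 ξ₂.
Substitute: (2·2.32 + 1) ξ₂ = 141.6 → ξ₂ = 25.11 mol/min, ξ₁ = 58.26 mol/min.
Outlet amounts (n = n₀ + Σ ν·ξ):
  U: 444 − 2(58.26) − 1(25.11) = 302.4
  R: 1080 − 1(58.26) − 1(25.11) = 996.6
  V: 0 + 1(58.26) = 58.26
  M: 0 + 1(25.11) = 25.11
Total out = 1382 mol/min; y_V = 58.26 / 1382 = 0.04215.

0.0421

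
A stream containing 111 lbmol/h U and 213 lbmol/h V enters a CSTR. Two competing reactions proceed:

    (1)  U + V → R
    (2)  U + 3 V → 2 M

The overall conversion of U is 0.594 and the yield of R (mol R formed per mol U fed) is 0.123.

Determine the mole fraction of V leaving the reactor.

Yield of R: 1ξ₁ / 111 = 0.123 → ξ₁ = 13.65 lbmol/h.
Conversion of U: 1ξ₁ + 1ξ₂ = 0.594 × 111 = 65.93 → ξ₂ = 52.28 lbmol/h.
Outlet amounts (n = n₀ + Σ ν·ξ):
  U: 111 − 1(13.65) − 1(52.28) = 45.07
  V: 213 − 1(13.65) − 3(52.28) = 42.5
  R: 0 + 1(13.65) = 13.65
  M: 0 + 2(52.28) = 104.6
Total out = 205.8 lbmol/h; y_V = 42.5 / 205.8 = 0.2065.

0.207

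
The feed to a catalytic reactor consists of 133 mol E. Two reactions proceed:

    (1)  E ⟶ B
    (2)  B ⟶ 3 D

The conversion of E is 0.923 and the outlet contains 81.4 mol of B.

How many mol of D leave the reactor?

Conversion of E: E consumed = 1ξ₁ = 0.923 × 133 → ξ₁ = 122.8 mol.
B balance: n_B = 0 + 1ξ₁ − 1ξ₂ = 81.4 → ξ₂ = (1·122.8 − 81.4)/1 = 41.36 mol.
Outlet amounts (n = n₀ + Σ ν·ξ):
  E: 133 − 1(122.8) = 10.24
  B: 0 + 1(122.8) − 1(41.36) = 81.4
  D: 0 + 3(41.36) = 124.1

124 mol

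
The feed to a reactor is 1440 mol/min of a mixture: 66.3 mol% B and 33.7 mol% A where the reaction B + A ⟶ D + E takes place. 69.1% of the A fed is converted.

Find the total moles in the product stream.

1440 mol/min

A reacted = 0.691 × 485.3 = 335.3 mol/min; ν_A = −1, so ξ = 335.3/1 = 335.3 mol/min.
Outlet amounts (n = n₀ + ν ξ):
  B: 954.7 − 1(335.3) = 619.4
  A: 485.3 − 1(335.3) = 150
  D: 0 + 1(335.3) = 335.3
  E: 0 + 1(335.3) = 335.3
Total out = 619.4 + 150 + 335.3 + 335.3 = 1440 mol/min.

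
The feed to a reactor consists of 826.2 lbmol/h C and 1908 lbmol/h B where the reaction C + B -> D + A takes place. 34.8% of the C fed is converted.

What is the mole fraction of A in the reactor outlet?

C reacted = 0.348 × 826.2 = 287.5 lbmol/h; ν_C = −1, so ξ = 287.5/1 = 287.5 lbmol/h.
Outlet amounts (n = n₀ + ν ξ):
  C: 826.2 − 1(287.5) = 538.7
  B: 1908 − 1(287.5) = 1620
  D: 0 + 1(287.5) = 287.5
  A: 0 + 1(287.5) = 287.5
Total out = 2734 lbmol/h; y_A = 287.5 / 2734 = 0.1052.

0.105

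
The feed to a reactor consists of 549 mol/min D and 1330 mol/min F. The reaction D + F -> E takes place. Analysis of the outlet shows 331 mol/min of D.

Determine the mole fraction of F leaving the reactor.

For D: n = n₀ − 1ξ → 331 = 549 − 1ξ, giving ξ = 218 mol/min.
Outlet amounts (n = n₀ + ν ξ):
  D: 549 − 1(218) = 331
  F: 1330 − 1(218) = 1112
  E: 0 + 1(218) = 218
Total out = 1661 mol/min; y_F = 1112 / 1661 = 0.6695.

0.669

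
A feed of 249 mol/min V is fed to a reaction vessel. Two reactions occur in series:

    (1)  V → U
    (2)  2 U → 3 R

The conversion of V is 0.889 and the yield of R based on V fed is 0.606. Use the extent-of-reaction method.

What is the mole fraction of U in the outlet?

Conversion of V: V consumed = 1ξ₁ = 0.889 × 249 → ξ₁ = 221.4 mol/min.
Yield of R: 3ξ₂ / 249 = 0.606 → ξ₂ = 50.3 mol/min.
Outlet amounts (n = n₀ + Σ ν·ξ):
  V: 249 − 1(221.4) = 27.64
  U: 0 + 1(221.4) − 2(50.3) = 120.8
  R: 0 + 3(50.3) = 150.9
Total out = 299.3 mol/min; y_U = 120.8 / 299.3 = 0.4035.

0.403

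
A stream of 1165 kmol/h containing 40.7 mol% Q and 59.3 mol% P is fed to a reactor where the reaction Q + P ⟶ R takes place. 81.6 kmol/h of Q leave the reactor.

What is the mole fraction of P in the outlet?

For Q: n = n₀ − 1ξ → 81.6 = 474.2 − 1ξ, giving ξ = 392.6 kmol/h.
Outlet amounts (n = n₀ + ν ξ):
  Q: 474.2 − 1(392.6) = 81.6
  P: 690.8 − 1(392.6) = 298.3
  R: 0 + 1(392.6) = 392.6
Total out = 772.4 kmol/h; y_P = 298.3 / 772.4 = 0.3862.

0.386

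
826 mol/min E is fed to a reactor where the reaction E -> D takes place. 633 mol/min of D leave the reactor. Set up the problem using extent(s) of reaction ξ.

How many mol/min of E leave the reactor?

193 mol/min

For D: n = n₀ + 1ξ → 633 = 0 + 1ξ, giving ξ = 633 mol/min.
Outlet amounts (n = n₀ + ν ξ):
  E: 826 − 1(633) = 193
  D: 0 + 1(633) = 633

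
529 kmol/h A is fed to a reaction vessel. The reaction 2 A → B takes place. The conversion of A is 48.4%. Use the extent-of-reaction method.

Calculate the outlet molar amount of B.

128 kmol/h

A reacted = 0.484 × 529 = 256 kmol/h; ν_A = −2, so ξ = 256/2 = 128 kmol/h.
Outlet amounts (n = n₀ + ν ξ):
  A: 529 − 2(128) = 273
  B: 0 + 1(128) = 128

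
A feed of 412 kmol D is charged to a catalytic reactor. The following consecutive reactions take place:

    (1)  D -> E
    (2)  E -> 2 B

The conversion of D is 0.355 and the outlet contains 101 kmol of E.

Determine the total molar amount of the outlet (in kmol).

Conversion of D: D consumed = 1ξ₁ = 0.355 × 412 → ξ₁ = 146.3 kmol.
E balance: n_E = 0 + 1ξ₁ − 1ξ₂ = 101 → ξ₂ = (1·146.3 − 101)/1 = 45.26 kmol.
Outlet amounts (n = n₀ + Σ ν·ξ):
  D: 412 − 1(146.3) = 265.7
  E: 0 + 1(146.3) − 1(45.26) = 101
  B: 0 + 2(45.26) = 90.52
Total out = 265.7 + 101 + 90.52 = 457.3 kmol.

457 kmol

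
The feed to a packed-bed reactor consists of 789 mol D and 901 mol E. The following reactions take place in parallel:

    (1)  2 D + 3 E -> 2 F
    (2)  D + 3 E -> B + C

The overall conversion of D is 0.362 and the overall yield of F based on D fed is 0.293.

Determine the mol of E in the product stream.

391 mol

Yield of F: 2ξ₁ / 789 = 0.293 → ξ₁ = 115.6 mol.
Conversion of D: 2ξ₁ + 1ξ₂ = 0.362 × 789 = 285.6 → ξ₂ = 54.44 mol.
Outlet amounts (n = n₀ + Σ ν·ξ):
  D: 789 − 2(115.6) − 1(54.44) = 503.4
  E: 901 − 3(115.6) − 3(54.44) = 390.9
  F: 0 + 2(115.6) = 231.2
  B: 0 + 1(54.44) = 54.44
  C: 0 + 1(54.44) = 54.44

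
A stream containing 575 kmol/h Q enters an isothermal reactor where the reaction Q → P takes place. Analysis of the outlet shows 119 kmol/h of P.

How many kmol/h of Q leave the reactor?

456 kmol/h

For P: n = n₀ + 1ξ → 119 = 0 + 1ξ, giving ξ = 119 kmol/h.
Outlet amounts (n = n₀ + ν ξ):
  Q: 575 − 1(119) = 456
  P: 0 + 1(119) = 119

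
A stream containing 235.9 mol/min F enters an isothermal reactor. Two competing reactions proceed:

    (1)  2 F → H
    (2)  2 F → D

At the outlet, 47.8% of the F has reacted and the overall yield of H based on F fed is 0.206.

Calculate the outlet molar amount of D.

7.78 mol/min

Yield of H: 1ξ₁ / 235.9 = 0.206 → ξ₁ = 48.6 mol/min.
Conversion of F: 2ξ₁ + 2ξ₂ = 0.478 × 235.9 = 112.8 → ξ₂ = 7.785 mol/min.
Outlet amounts (n = n₀ + Σ ν·ξ):
  F: 235.9 − 2(48.6) − 2(7.785) = 123.1
  H: 0 + 1(48.6) = 48.6
  D: 0 + 1(7.785) = 7.785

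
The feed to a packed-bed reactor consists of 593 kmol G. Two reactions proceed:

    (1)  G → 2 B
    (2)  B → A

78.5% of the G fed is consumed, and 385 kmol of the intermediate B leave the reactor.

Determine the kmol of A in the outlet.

Conversion of G: G consumed = 1ξ₁ = 0.785 × 593 → ξ₁ = 465.5 kmol.
B balance: n_B = 0 + 2ξ₁ − 1ξ₂ = 385 → ξ₂ = (2·465.5 − 385)/1 = 546 kmol.
Outlet amounts (n = n₀ + Σ ν·ξ):
  G: 593 − 1(465.5) = 127.5
  B: 0 + 2(465.5) − 1(546) = 385
  A: 0 + 1(546) = 546

546 kmol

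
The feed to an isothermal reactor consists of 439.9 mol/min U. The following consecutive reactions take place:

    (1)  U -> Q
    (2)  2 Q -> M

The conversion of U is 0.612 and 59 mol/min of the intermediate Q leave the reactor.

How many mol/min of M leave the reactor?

Conversion of U: U consumed = 1ξ₁ = 0.612 × 439.9 → ξ₁ = 269.2 mol/min.
Q balance: n_Q = 0 + 1ξ₁ − 2ξ₂ = 59 → ξ₂ = (1·269.2 − 59)/2 = 105.1 mol/min.
Outlet amounts (n = n₀ + Σ ν·ξ):
  U: 439.9 − 1(269.2) = 170.7
  Q: 0 + 1(269.2) − 2(105.1) = 59
  M: 0 + 1(105.1) = 105.1

105 mol/min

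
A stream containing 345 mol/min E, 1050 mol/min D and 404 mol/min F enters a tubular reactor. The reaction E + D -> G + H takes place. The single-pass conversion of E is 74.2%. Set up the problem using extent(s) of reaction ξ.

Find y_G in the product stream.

0.142

E reacted = 0.742 × 345 = 256 mol/min; ν_E = −1, so ξ = 256/1 = 256 mol/min.
Outlet amounts (n = n₀ + ν ξ):
  E: 345 − 1(256) = 89.01
  D: 1050 − 1(256) = 794
  G: 0 + 1(256) = 256
  H: 0 + 1(256) = 256
  F: 404 (inert)
Total out = 1799 mol/min; y_G = 256 / 1799 = 0.1423.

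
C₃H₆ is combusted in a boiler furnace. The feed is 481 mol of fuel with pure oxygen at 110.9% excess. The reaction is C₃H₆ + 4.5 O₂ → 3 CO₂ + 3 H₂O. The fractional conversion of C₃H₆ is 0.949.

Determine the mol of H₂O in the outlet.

Stoichiometric O₂ = 4.5 × 481 = 2164 mol; O₂ fed = 2164 × 2.109 = 4565 mol.
Fuel reacted = 0.949 × 481 → ξ = 456.5 mol.
Outlet (n = n₀ + ν ξ):
  C₃H₆: 481 − 1(456.5) = 24.53
  O₂: 4565 − 4.5(456.5) = 2511
  CO₂: 0 + 3(456.5) = 1369
  H₂O: 0 + 3(456.5) = 1369

1370 mol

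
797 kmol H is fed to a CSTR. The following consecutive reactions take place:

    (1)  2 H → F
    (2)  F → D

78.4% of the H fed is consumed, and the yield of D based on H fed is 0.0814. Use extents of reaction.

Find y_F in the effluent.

Conversion of H: H consumed = 2ξ₁ = 0.784 × 797 → ξ₁ = 312.4 kmol.
Yield of D: 1ξ₂ / 797 = 0.0814 → ξ₂ = 64.88 kmol.
Outlet amounts (n = n₀ + Σ ν·ξ):
  H: 797 − 2(312.4) = 172.2
  F: 0 + 1(312.4) − 1(64.88) = 247.5
  D: 0 + 1(64.88) = 64.88
Total out = 484.6 kmol; y_F = 247.5 / 484.6 = 0.5109.

0.511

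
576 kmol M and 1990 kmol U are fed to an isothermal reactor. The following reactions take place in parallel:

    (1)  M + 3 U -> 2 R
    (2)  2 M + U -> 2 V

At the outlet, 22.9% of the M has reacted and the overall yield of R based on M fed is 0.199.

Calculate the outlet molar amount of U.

Yield of R: 2ξ₁ / 576 = 0.199 → ξ₁ = 57.31 kmol.
Conversion of M: 1ξ₁ + 2ξ₂ = 0.229 × 576 = 131.9 → ξ₂ = 37.3 kmol.
Outlet amounts (n = n₀ + Σ ν·ξ):
  M: 576 − 1(57.31) − 2(37.3) = 444.1
  U: 1990 − 3(57.31) − 1(37.3) = 1781
  R: 0 + 2(57.31) = 114.6
  V: 0 + 2(37.3) = 74.59

1780 kmol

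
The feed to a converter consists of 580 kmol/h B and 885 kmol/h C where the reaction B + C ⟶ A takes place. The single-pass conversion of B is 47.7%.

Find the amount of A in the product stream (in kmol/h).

B reacted = 0.477 × 580 = 276.7 kmol/h; ν_B = −1, so ξ = 276.7/1 = 276.7 kmol/h.
Outlet amounts (n = n₀ + ν ξ):
  B: 580 − 1(276.7) = 303.3
  C: 885 − 1(276.7) = 608.3
  A: 0 + 1(276.7) = 276.7

277 kmol/h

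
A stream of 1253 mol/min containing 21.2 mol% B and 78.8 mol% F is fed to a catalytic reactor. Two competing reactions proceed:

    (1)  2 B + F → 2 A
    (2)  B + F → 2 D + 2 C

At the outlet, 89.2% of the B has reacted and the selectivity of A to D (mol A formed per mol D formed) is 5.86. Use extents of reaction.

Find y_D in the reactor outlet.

Conversion of B: B consumed = 0.892 × 265.6 = 236.9 mol/min = 2ξ₁ + 1ξ₂.
Selectivity: 2ξ₁ / (2ξ₂) = 5.86 → ξ₁ = 5.86 ξ₂.
Substitute: (2·5.86 + 1) ξ₂ = 236.9 → ξ₂ = 18.63 mol/min, ξ₁ = 109.2 mol/min.
Outlet amounts (n = n₀ + Σ ν·ξ):
  B: 265.6 − 2(109.2) − 1(18.63) = 28.69
  F: 987.4 − 1(109.2) − 1(18.63) = 859.6
  A: 0 + 2(109.2) = 218.3
  D: 0 + 2(18.63) = 37.26
  C: 0 + 2(18.63) = 37.26
Total out = 1181 mol/min; y_D = 37.26 / 1181 = 0.03154.

0.0315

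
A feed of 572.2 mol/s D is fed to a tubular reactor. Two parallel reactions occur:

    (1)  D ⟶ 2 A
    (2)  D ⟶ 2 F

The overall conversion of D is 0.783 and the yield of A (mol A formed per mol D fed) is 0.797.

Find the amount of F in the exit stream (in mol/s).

Yield of A: 2ξ₁ / 572.2 = 0.797 → ξ₁ = 228 mol/s.
Conversion of D: 1ξ₁ + 1ξ₂ = 0.783 × 572.2 = 448 → ξ₂ = 220 mol/s.
Outlet amounts (n = n₀ + Σ ν·ξ):
  D: 572.2 − 1(228) − 1(220) = 124.2
  A: 0 + 2(228) = 456
  F: 0 + 2(220) = 440

440 mol/s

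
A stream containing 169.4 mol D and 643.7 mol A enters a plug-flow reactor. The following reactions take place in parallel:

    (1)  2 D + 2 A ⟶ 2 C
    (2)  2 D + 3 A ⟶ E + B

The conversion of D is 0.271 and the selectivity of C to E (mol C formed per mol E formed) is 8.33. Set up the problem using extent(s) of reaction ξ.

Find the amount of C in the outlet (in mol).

37 mol

Conversion of D: D consumed = 0.271 × 169.4 = 45.91 mol = 2ξ₁ + 2ξ₂.
Selectivity: 2ξ₁ / (1ξ₂) = 8.33 → ξ₁ = 4.165 ξ₂.
Substitute: (2·4.165 + 2) ξ₂ = 45.91 → ξ₂ = 4.444 mol, ξ₁ = 18.51 mol.
Outlet amounts (n = n₀ + Σ ν·ξ):
  D: 169.4 − 2(18.51) − 2(4.444) = 123.5
  A: 643.7 − 2(18.51) − 3(4.444) = 593.3
  C: 0 + 2(18.51) = 37.02
  E: 0 + 1(4.444) = 4.444
  B: 0 + 1(4.444) = 4.444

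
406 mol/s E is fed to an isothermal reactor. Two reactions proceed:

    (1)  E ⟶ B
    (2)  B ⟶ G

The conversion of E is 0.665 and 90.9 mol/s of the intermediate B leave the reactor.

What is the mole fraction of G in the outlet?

0.441

Conversion of E: E consumed = 1ξ₁ = 0.665 × 406 → ξ₁ = 270 mol/s.
B balance: n_B = 0 + 1ξ₁ − 1ξ₂ = 90.9 → ξ₂ = (1·270 − 90.9)/1 = 179.1 mol/s.
Outlet amounts (n = n₀ + Σ ν·ξ):
  E: 406 − 1(270) = 136
  B: 0 + 1(270) − 1(179.1) = 90.9
  G: 0 + 1(179.1) = 179.1
Total out = 406 mol/s; y_G = 179.1 / 406 = 0.4411.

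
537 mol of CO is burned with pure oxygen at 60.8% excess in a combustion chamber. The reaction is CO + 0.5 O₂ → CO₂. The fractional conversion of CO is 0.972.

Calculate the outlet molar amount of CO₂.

Stoichiometric O₂ = 0.5 × 537 = 268.5 mol; O₂ fed = 268.5 × 1.608 = 431.7 mol.
Fuel reacted = 0.972 × 537 → ξ = 522 mol.
Outlet (n = n₀ + ν ξ):
  CO: 537 − 1(522) = 15.04
  O₂: 431.7 − 0.5(522) = 170.8
  CO₂: 0 + 1(522) = 522

522 mol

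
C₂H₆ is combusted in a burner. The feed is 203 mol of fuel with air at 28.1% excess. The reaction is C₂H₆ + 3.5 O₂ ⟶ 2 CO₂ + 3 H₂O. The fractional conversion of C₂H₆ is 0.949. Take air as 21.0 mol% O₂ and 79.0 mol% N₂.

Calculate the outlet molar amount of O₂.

236 mol

Stoichiometric O₂ = 3.5 × 203 = 710.5 mol; O₂ fed = 710.5 × 1.281 = 910.2 mol.
N₂ fed = 910.2 × 79/21 = 3424 mol.
Fuel reacted = 0.949 × 203 → ξ = 192.6 mol.
Outlet (n = n₀ + ν ξ):
  C₂H₆: 203 − 1(192.6) = 10.35
  O₂: 910.2 − 3.5(192.6) = 235.9
  N₂: 3424 (inert)
  CO₂: 0 + 2(192.6) = 385.3
  H₂O: 0 + 3(192.6) = 577.9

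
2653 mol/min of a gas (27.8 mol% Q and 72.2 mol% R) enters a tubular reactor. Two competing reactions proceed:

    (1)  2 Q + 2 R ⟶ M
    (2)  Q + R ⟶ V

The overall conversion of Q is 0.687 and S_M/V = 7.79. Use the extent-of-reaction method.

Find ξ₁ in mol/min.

ξ₁ = 238 mol/min

Conversion of Q: Q consumed = 0.687 × 737.5 = 506.7 mol/min = 2ξ₁ + 1ξ₂.
Selectivity: 1ξ₁ / (1ξ₂) = 7.79 → ξ₁ = 7.79 ξ₂.
Substitute: (2·7.79 + 1) ξ₂ = 506.7 → ξ₂ = 30.56 mol/min, ξ₁ = 238.1 mol/min.
Outlet amounts (n = n₀ + Σ ν·ξ):
  Q: 737.5 − 2(238.1) − 1(30.56) = 230.8
  R: 1915 − 2(238.1) − 1(30.56) = 1409
  M: 0 + 1(238.1) = 238.1
  V: 0 + 1(30.56) = 30.56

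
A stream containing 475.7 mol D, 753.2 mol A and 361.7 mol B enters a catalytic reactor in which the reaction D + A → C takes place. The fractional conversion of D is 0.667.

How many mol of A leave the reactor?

436 mol

D reacted = 0.667 × 475.7 = 317.3 mol; ν_D = −1, so ξ = 317.3/1 = 317.3 mol.
Outlet amounts (n = n₀ + ν ξ):
  D: 475.7 − 1(317.3) = 158.4
  A: 753.2 − 1(317.3) = 435.9
  C: 0 + 1(317.3) = 317.3
  B: 361.7 (inert)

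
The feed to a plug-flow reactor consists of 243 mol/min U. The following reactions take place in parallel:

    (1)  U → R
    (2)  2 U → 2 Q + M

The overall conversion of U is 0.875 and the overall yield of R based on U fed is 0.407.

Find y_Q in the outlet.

0.379

Yield of R: 1ξ₁ / 243 = 0.407 → ξ₁ = 98.9 mol/min.
Conversion of U: 1ξ₁ + 2ξ₂ = 0.875 × 243 = 212.6 → ξ₂ = 56.86 mol/min.
Outlet amounts (n = n₀ + Σ ν·ξ):
  U: 243 − 1(98.9) − 2(56.86) = 30.38
  R: 0 + 1(98.9) = 98.9
  Q: 0 + 2(56.86) = 113.7
  M: 0 + 1(56.86) = 56.86
Total out = 299.9 mol/min; y_Q = 113.7 / 299.9 = 0.3793.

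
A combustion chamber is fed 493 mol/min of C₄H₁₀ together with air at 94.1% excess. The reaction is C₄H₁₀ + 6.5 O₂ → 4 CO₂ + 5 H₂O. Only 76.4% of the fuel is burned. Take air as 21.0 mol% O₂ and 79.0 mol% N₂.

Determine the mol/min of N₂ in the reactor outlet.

23400 mol/min

Stoichiometric O₂ = 6.5 × 493 = 3204 mol/min; O₂ fed = 3204 × 1.941 = 6220 mol/min.
N₂ fed = 6220 × 79/21 = 23400 mol/min.
Fuel reacted = 0.764 × 493 → ξ = 376.7 mol/min.
Outlet (n = n₀ + ν ξ):
  C₄H₁₀: 493 − 1(376.7) = 116.3
  O₂: 6220 − 6.5(376.7) = 3772
  N₂: 23400 (inert)
  CO₂: 0 + 4(376.7) = 1507
  H₂O: 0 + 5(376.7) = 1883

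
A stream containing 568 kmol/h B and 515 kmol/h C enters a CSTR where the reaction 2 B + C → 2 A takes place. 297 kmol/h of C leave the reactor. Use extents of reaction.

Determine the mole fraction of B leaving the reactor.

For C: n = n₀ − 1ξ → 297 = 515 − 1ξ, giving ξ = 218 kmol/h.
Outlet amounts (n = n₀ + ν ξ):
  B: 568 − 2(218) = 132
  C: 515 − 1(218) = 297
  A: 0 + 2(218) = 436
Total out = 865 kmol/h; y_B = 132 / 865 = 0.1526.

0.153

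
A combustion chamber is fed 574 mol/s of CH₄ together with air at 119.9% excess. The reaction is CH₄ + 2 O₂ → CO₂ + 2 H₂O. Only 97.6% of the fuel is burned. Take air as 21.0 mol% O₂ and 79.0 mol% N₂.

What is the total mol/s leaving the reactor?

12600 mol/s

Stoichiometric O₂ = 2 × 574 = 1148 mol/s; O₂ fed = 1148 × 2.199 = 2524 mol/s.
N₂ fed = 2524 × 79/21 = 9497 mol/s.
Fuel reacted = 0.976 × 574 → ξ = 560.2 mol/s.
Outlet (n = n₀ + ν ξ):
  CH₄: 574 − 1(560.2) = 13.78
  O₂: 2524 − 2(560.2) = 1404
  N₂: 9497 (inert)
  CO₂: 0 + 1(560.2) = 560.2
  H₂O: 0 + 2(560.2) = 1120
Total out = 13.78 + 1404 + 9497 + 560.2 + 1120 = 12600 mol/s.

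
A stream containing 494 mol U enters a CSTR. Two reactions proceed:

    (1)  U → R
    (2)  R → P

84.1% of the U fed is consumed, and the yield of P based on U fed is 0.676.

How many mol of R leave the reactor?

81.5 mol

Conversion of U: U consumed = 1ξ₁ = 0.841 × 494 → ξ₁ = 415.5 mol.
Yield of P: 1ξ₂ / 494 = 0.676 → ξ₂ = 333.9 mol.
Outlet amounts (n = n₀ + Σ ν·ξ):
  U: 494 − 1(415.5) = 78.55
  R: 0 + 1(415.5) − 1(333.9) = 81.51
  P: 0 + 1(333.9) = 333.9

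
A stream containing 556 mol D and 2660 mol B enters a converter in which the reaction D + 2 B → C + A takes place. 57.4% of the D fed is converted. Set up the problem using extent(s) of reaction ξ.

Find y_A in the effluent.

0.11

D reacted = 0.574 × 556 = 319.1 mol; ν_D = −1, so ξ = 319.1/1 = 319.1 mol.
Outlet amounts (n = n₀ + ν ξ):
  D: 556 − 1(319.1) = 236.9
  B: 2660 − 2(319.1) = 2022
  C: 0 + 1(319.1) = 319.1
  A: 0 + 1(319.1) = 319.1
Total out = 2897 mol; y_A = 319.1 / 2897 = 0.1102.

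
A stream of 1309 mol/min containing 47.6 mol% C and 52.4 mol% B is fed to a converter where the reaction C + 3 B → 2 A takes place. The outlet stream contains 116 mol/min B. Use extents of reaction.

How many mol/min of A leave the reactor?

380 mol/min

For B: n = n₀ − 3ξ → 116 = 685.9 − 3ξ, giving ξ = 190 mol/min.
Outlet amounts (n = n₀ + ν ξ):
  C: 623.1 − 1(190) = 433.1
  B: 685.9 − 3(190) = 116
  A: 0 + 2(190) = 379.9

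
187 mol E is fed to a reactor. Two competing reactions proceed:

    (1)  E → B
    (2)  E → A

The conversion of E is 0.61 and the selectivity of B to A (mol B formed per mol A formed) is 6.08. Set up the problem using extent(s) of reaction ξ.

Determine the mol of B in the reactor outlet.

Conversion of E: E consumed = 0.61 × 187 = 114.1 mol = 1ξ₁ + 1ξ₂.
Selectivity: 1ξ₁ / (1ξ₂) = 6.08 → ξ₁ = 6.08 ξ₂.
Substitute: (1·6.08 + 1) ξ₂ = 114.1 → ξ₂ = 16.11 mol, ξ₁ = 97.96 mol.
Outlet amounts (n = n₀ + Σ ν·ξ):
  E: 187 − 1(97.96) − 1(16.11) = 72.93
  B: 0 + 1(97.96) = 97.96
  A: 0 + 1(16.11) = 16.11

98 mol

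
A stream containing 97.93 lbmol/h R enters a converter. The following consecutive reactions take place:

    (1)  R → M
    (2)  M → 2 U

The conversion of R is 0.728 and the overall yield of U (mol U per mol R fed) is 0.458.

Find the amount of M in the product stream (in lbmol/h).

48.9 lbmol/h

Conversion of R: R consumed = 1ξ₁ = 0.728 × 97.93 → ξ₁ = 71.29 lbmol/h.
Yield of U: 2ξ₂ / 97.93 = 0.458 → ξ₂ = 22.43 lbmol/h.
Outlet amounts (n = n₀ + Σ ν·ξ):
  R: 97.93 − 1(71.29) = 26.64
  M: 0 + 1(71.29) − 1(22.43) = 48.87
  U: 0 + 2(22.43) = 44.85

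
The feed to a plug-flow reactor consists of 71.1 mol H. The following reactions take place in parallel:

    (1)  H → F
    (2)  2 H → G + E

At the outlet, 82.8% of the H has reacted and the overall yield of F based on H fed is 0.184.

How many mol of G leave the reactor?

22.9 mol

Yield of F: 1ξ₁ / 71.1 = 0.184 → ξ₁ = 13.08 mol.
Conversion of H: 1ξ₁ + 2ξ₂ = 0.828 × 71.1 = 58.87 → ξ₂ = 22.89 mol.
Outlet amounts (n = n₀ + Σ ν·ξ):
  H: 71.1 − 1(13.08) − 2(22.89) = 12.23
  F: 0 + 1(13.08) = 13.08
  G: 0 + 1(22.89) = 22.89
  E: 0 + 1(22.89) = 22.89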